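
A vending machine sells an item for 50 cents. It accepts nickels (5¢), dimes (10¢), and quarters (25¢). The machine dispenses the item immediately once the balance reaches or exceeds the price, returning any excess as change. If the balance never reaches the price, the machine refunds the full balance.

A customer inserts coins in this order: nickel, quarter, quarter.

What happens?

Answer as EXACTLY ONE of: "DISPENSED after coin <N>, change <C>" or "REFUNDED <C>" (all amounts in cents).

Price: 50¢
Coin 1 (nickel, 5¢): balance = 5¢
Coin 2 (quarter, 25¢): balance = 30¢
Coin 3 (quarter, 25¢): balance = 55¢
  → balance >= price → DISPENSE, change = 55 - 50 = 5¢

Answer: DISPENSED after coin 3, change 5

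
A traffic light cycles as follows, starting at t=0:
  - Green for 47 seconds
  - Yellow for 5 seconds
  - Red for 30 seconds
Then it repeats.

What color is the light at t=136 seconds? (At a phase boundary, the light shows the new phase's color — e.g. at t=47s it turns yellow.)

Cycle length = 47 + 5 + 30 = 82s
t = 136, phase_t = 136 mod 82 = 54
54 >= 52 → RED

Answer: red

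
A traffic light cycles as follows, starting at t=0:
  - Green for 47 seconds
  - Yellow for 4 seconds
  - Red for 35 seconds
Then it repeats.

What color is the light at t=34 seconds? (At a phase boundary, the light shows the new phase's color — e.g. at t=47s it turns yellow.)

Cycle length = 47 + 4 + 35 = 86s
t = 34, phase_t = 34 mod 86 = 34
34 < 47 (green end) → GREEN

Answer: green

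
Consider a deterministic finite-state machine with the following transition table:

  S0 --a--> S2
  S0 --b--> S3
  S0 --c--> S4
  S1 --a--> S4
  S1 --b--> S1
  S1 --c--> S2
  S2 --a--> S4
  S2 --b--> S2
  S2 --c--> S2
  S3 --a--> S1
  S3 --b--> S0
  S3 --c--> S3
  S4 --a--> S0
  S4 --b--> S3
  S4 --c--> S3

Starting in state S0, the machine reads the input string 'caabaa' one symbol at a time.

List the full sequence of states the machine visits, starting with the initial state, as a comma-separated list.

Start: S0
  read 'c': S0 --c--> S4
  read 'a': S4 --a--> S0
  read 'a': S0 --a--> S2
  read 'b': S2 --b--> S2
  read 'a': S2 --a--> S4
  read 'a': S4 --a--> S0

Answer: S0, S4, S0, S2, S2, S4, S0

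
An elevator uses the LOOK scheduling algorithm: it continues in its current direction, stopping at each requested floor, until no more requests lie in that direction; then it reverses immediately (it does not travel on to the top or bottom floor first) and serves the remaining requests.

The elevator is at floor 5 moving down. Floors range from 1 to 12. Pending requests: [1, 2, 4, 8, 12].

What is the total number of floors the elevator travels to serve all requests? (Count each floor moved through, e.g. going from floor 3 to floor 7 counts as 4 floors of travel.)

Answer: 15

Derivation:
Start at floor 5 moving down, LOOK stop order: [4, 2, 1, 8, 12]
  5 → 4: |4-5| = 1, total = 1
  4 → 2: |2-4| = 2, total = 3
  2 → 1: |1-2| = 1, total = 4
  1 → 8: |8-1| = 7, total = 11
  8 → 12: |12-8| = 4, total = 15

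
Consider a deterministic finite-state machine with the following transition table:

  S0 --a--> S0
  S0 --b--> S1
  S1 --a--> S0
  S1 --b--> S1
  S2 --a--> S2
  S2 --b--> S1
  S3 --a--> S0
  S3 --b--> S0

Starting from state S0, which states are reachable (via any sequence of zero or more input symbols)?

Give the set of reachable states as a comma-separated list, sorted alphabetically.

Answer: S0, S1

Derivation:
BFS from S0:
  visit S0: S0--a-->S0 (seen), S0--b-->S1 (new)
  visit S1: S1--a-->S0 (seen), S1--b-->S1 (seen)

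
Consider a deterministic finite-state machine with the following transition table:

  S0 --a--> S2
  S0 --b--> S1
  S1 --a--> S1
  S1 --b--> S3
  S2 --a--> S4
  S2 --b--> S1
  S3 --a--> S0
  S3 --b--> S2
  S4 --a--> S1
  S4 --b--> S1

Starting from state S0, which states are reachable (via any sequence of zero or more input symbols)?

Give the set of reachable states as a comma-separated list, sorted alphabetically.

Answer: S0, S1, S2, S3, S4

Derivation:
BFS from S0:
  visit S0: S0--a-->S2 (new), S0--b-->S1 (new)
  visit S2: S2--a-->S4 (new), S2--b-->S1 (seen)
  visit S1: S1--a-->S1 (seen), S1--b-->S3 (new)
  visit S4: S4--a-->S1 (seen), S4--b-->S1 (seen)
  visit S3: S3--a-->S0 (seen), S3--b-->S2 (seen)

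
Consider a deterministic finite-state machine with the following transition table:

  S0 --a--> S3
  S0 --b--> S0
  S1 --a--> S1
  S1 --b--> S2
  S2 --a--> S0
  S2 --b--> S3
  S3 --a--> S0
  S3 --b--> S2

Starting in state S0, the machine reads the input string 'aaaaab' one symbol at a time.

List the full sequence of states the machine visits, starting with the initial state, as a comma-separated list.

Start: S0
  read 'a': S0 --a--> S3
  read 'a': S3 --a--> S0
  read 'a': S0 --a--> S3
  read 'a': S3 --a--> S0
  read 'a': S0 --a--> S3
  read 'b': S3 --b--> S2

Answer: S0, S3, S0, S3, S0, S3, S2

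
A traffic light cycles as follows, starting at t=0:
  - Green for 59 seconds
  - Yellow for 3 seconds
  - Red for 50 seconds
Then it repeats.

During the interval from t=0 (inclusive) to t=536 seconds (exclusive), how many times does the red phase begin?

Cycle = 59+3+50 = 112s
red phase starts at t = k*112 + 62 for k=0,1,2,...
Need k*112+62 < 536 → k < 4.232
k ∈ {0, ..., 4} → 5 starts

Answer: 5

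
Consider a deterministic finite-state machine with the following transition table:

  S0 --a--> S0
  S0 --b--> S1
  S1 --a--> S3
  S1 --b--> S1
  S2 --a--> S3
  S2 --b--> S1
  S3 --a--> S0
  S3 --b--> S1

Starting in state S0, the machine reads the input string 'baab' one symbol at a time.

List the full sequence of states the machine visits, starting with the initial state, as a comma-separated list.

Start: S0
  read 'b': S0 --b--> S1
  read 'a': S1 --a--> S3
  read 'a': S3 --a--> S0
  read 'b': S0 --b--> S1

Answer: S0, S1, S3, S0, S1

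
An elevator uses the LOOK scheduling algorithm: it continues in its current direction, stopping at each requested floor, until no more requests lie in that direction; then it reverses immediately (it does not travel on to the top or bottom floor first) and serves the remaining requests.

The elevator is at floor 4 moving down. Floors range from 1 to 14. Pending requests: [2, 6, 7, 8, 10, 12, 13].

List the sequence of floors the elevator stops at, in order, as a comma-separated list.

Current: 4, moving DOWN
Serve below first (descending): [2]
Then reverse, serve above (ascending): [6, 7, 8, 10, 12, 13]

Answer: 2, 6, 7, 8, 10, 12, 13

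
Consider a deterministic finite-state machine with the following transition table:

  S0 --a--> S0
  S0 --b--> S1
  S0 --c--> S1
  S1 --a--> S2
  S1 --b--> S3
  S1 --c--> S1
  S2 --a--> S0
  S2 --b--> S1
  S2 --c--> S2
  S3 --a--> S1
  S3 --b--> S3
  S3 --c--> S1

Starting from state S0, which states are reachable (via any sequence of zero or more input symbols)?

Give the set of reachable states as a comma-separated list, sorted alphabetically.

Answer: S0, S1, S2, S3

Derivation:
BFS from S0:
  visit S0: S0--a-->S0 (seen), S0--b-->S1 (new), S0--c-->S1 (seen)
  visit S1: S1--a-->S2 (new), S1--b-->S3 (new), S1--c-->S1 (seen)
  visit S2: S2--a-->S0 (seen), S2--b-->S1 (seen), S2--c-->S2 (seen)
  visit S3: S3--a-->S1 (seen), S3--b-->S3 (seen), S3--c-->S1 (seen)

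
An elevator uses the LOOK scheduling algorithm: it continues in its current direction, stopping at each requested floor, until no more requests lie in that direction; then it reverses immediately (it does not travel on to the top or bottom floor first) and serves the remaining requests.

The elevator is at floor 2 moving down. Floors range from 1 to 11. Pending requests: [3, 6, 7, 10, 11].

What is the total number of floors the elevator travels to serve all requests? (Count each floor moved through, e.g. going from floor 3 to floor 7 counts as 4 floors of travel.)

Answer: 9

Derivation:
Start at floor 2 moving down, LOOK stop order: [3, 6, 7, 10, 11]
  2 → 3: |3-2| = 1, total = 1
  3 → 6: |6-3| = 3, total = 4
  6 → 7: |7-6| = 1, total = 5
  7 → 10: |10-7| = 3, total = 8
  10 → 11: |11-10| = 1, total = 9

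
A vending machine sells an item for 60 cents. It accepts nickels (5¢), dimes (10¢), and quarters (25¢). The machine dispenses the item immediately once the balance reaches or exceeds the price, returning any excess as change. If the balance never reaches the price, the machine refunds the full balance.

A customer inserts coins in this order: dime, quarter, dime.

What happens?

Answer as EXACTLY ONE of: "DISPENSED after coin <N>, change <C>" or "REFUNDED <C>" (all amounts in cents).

Answer: REFUNDED 45

Derivation:
Price: 60¢
Coin 1 (dime, 10¢): balance = 10¢
Coin 2 (quarter, 25¢): balance = 35¢
Coin 3 (dime, 10¢): balance = 45¢
All coins inserted, balance 45¢ < price 60¢ → REFUND 45¢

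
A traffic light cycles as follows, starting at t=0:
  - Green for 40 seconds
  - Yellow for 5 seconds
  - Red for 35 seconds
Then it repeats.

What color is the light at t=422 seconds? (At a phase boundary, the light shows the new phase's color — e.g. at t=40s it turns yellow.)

Answer: green

Derivation:
Cycle length = 40 + 5 + 35 = 80s
t = 422, phase_t = 422 mod 80 = 22
22 < 40 (green end) → GREEN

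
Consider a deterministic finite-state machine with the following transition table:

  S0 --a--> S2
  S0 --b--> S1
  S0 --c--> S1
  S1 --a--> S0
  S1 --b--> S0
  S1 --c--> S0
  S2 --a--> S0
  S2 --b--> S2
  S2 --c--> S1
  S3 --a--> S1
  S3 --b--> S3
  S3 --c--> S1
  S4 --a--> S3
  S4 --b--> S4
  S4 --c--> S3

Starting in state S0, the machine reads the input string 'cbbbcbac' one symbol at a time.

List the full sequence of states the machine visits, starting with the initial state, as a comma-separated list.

Start: S0
  read 'c': S0 --c--> S1
  read 'b': S1 --b--> S0
  read 'b': S0 --b--> S1
  read 'b': S1 --b--> S0
  read 'c': S0 --c--> S1
  read 'b': S1 --b--> S0
  read 'a': S0 --a--> S2
  read 'c': S2 --c--> S1

Answer: S0, S1, S0, S1, S0, S1, S0, S2, S1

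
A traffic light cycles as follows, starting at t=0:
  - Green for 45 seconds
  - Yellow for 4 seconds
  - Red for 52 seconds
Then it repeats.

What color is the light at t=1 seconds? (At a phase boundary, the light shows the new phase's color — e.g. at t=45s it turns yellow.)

Answer: green

Derivation:
Cycle length = 45 + 4 + 52 = 101s
t = 1, phase_t = 1 mod 101 = 1
1 < 45 (green end) → GREEN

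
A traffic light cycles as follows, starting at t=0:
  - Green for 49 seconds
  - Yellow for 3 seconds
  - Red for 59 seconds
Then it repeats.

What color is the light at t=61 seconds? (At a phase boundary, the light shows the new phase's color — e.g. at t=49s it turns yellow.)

Cycle length = 49 + 3 + 59 = 111s
t = 61, phase_t = 61 mod 111 = 61
61 >= 52 → RED

Answer: red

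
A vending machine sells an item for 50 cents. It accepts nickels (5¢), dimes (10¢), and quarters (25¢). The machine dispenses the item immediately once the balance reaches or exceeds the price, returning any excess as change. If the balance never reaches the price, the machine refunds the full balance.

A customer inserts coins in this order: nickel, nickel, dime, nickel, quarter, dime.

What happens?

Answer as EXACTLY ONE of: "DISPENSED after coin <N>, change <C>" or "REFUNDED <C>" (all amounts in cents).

Price: 50¢
Coin 1 (nickel, 5¢): balance = 5¢
Coin 2 (nickel, 5¢): balance = 10¢
Coin 3 (dime, 10¢): balance = 20¢
Coin 4 (nickel, 5¢): balance = 25¢
Coin 5 (quarter, 25¢): balance = 50¢
  → balance >= price → DISPENSE, change = 50 - 50 = 0¢

Answer: DISPENSED after coin 5, change 0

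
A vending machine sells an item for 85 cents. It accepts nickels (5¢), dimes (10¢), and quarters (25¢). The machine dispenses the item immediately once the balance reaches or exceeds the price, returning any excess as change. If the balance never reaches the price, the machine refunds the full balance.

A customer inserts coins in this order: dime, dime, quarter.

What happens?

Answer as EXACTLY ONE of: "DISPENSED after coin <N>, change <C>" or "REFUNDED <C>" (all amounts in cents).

Price: 85¢
Coin 1 (dime, 10¢): balance = 10¢
Coin 2 (dime, 10¢): balance = 20¢
Coin 3 (quarter, 25¢): balance = 45¢
All coins inserted, balance 45¢ < price 85¢ → REFUND 45¢

Answer: REFUNDED 45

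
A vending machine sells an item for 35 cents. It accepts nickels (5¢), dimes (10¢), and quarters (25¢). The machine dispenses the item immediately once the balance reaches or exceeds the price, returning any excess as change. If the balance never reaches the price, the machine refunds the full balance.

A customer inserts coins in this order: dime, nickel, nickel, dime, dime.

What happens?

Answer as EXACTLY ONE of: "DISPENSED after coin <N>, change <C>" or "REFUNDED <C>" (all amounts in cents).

Answer: DISPENSED after coin 5, change 5

Derivation:
Price: 35¢
Coin 1 (dime, 10¢): balance = 10¢
Coin 2 (nickel, 5¢): balance = 15¢
Coin 3 (nickel, 5¢): balance = 20¢
Coin 4 (dime, 10¢): balance = 30¢
Coin 5 (dime, 10¢): balance = 40¢
  → balance >= price → DISPENSE, change = 40 - 35 = 5¢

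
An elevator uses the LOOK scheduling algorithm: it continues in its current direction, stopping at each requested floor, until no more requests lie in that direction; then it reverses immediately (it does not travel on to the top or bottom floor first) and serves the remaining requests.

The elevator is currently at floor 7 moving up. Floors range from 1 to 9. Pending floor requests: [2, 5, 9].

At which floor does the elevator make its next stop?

Answer: 9

Derivation:
Current floor: 7, direction: up
Requests above: [9]
Requests below: [2, 5]
Moving up and requests lie above → nearest above is min([9]) = 9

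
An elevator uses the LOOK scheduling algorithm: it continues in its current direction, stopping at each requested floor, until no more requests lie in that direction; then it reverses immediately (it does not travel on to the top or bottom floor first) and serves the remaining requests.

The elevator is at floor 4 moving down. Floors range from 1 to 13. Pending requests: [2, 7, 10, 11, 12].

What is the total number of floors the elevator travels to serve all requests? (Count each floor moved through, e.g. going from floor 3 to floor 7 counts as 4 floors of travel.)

Answer: 12

Derivation:
Start at floor 4 moving down, LOOK stop order: [2, 7, 10, 11, 12]
  4 → 2: |2-4| = 2, total = 2
  2 → 7: |7-2| = 5, total = 7
  7 → 10: |10-7| = 3, total = 10
  10 → 11: |11-10| = 1, total = 11
  11 → 12: |12-11| = 1, total = 12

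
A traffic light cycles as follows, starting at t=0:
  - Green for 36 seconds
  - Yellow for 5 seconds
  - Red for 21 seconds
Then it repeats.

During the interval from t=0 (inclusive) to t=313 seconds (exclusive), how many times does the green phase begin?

Answer: 6

Derivation:
Cycle = 36+5+21 = 62s
green phase starts at t = k*62 + 0 for k=0,1,2,...
Need k*62+0 < 313 → k < 5.048
k ∈ {0, ..., 5} → 6 starts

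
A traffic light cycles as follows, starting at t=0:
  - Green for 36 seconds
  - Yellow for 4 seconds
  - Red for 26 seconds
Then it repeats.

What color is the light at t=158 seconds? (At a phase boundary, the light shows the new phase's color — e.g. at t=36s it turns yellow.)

Answer: green

Derivation:
Cycle length = 36 + 4 + 26 = 66s
t = 158, phase_t = 158 mod 66 = 26
26 < 36 (green end) → GREEN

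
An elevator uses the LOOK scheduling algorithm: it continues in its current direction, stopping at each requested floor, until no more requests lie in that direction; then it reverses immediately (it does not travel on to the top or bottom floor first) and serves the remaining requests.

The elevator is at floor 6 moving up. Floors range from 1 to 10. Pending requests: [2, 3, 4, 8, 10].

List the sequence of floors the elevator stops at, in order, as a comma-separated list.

Answer: 8, 10, 4, 3, 2

Derivation:
Current: 6, moving UP
Serve above first (ascending): [8, 10]
Then reverse, serve below (descending): [4, 3, 2]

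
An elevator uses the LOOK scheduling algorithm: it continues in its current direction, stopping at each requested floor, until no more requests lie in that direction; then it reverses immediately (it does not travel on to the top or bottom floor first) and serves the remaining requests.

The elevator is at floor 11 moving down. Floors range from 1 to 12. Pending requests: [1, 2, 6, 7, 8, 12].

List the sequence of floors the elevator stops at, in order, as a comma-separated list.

Answer: 8, 7, 6, 2, 1, 12

Derivation:
Current: 11, moving DOWN
Serve below first (descending): [8, 7, 6, 2, 1]
Then reverse, serve above (ascending): [12]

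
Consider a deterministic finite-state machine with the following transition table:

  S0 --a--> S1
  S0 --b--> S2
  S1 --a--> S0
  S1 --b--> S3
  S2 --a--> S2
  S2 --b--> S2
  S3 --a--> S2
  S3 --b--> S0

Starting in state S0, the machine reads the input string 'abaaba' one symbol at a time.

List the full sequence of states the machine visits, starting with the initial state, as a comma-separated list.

Answer: S0, S1, S3, S2, S2, S2, S2

Derivation:
Start: S0
  read 'a': S0 --a--> S1
  read 'b': S1 --b--> S3
  read 'a': S3 --a--> S2
  read 'a': S2 --a--> S2
  read 'b': S2 --b--> S2
  read 'a': S2 --a--> S2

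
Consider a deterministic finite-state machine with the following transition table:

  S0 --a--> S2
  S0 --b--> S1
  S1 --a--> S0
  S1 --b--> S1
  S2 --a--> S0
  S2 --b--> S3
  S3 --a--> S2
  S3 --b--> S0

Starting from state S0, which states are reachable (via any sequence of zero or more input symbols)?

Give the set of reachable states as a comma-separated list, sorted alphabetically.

Answer: S0, S1, S2, S3

Derivation:
BFS from S0:
  visit S0: S0--a-->S2 (new), S0--b-->S1 (new)
  visit S2: S2--a-->S0 (seen), S2--b-->S3 (new)
  visit S1: S1--a-->S0 (seen), S1--b-->S1 (seen)
  visit S3: S3--a-->S2 (seen), S3--b-->S0 (seen)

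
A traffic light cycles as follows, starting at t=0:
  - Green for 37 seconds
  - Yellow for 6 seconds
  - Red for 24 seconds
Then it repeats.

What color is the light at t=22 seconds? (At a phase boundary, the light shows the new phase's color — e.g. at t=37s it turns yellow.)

Answer: green

Derivation:
Cycle length = 37 + 6 + 24 = 67s
t = 22, phase_t = 22 mod 67 = 22
22 < 37 (green end) → GREEN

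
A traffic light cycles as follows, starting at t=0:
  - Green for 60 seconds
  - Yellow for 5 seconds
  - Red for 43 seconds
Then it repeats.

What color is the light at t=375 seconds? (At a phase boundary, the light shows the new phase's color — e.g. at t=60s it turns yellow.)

Answer: green

Derivation:
Cycle length = 60 + 5 + 43 = 108s
t = 375, phase_t = 375 mod 108 = 51
51 < 60 (green end) → GREEN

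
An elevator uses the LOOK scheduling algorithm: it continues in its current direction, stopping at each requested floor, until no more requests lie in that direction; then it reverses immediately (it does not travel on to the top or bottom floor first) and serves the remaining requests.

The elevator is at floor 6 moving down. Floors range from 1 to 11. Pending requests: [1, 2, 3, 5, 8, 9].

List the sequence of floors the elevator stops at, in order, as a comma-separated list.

Current: 6, moving DOWN
Serve below first (descending): [5, 3, 2, 1]
Then reverse, serve above (ascending): [8, 9]

Answer: 5, 3, 2, 1, 8, 9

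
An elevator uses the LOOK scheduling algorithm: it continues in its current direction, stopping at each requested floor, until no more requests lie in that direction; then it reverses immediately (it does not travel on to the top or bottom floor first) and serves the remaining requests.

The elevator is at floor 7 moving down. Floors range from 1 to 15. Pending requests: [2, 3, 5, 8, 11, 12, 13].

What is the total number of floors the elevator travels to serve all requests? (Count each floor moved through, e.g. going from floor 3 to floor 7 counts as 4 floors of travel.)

Answer: 16

Derivation:
Start at floor 7 moving down, LOOK stop order: [5, 3, 2, 8, 11, 12, 13]
  7 → 5: |5-7| = 2, total = 2
  5 → 3: |3-5| = 2, total = 4
  3 → 2: |2-3| = 1, total = 5
  2 → 8: |8-2| = 6, total = 11
  8 → 11: |11-8| = 3, total = 14
  11 → 12: |12-11| = 1, total = 15
  12 → 13: |13-12| = 1, total = 16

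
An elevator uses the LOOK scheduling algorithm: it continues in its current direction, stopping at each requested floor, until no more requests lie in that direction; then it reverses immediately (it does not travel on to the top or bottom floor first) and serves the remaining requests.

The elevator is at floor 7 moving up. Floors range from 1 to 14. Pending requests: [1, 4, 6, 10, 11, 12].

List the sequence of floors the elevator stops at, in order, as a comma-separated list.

Current: 7, moving UP
Serve above first (ascending): [10, 11, 12]
Then reverse, serve below (descending): [6, 4, 1]

Answer: 10, 11, 12, 6, 4, 1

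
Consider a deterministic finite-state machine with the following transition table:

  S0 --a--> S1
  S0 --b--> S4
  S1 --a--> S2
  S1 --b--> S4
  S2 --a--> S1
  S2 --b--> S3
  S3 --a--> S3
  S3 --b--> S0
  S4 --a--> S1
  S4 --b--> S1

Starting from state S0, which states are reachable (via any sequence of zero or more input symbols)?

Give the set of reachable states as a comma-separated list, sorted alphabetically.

Answer: S0, S1, S2, S3, S4

Derivation:
BFS from S0:
  visit S0: S0--a-->S1 (new), S0--b-->S4 (new)
  visit S1: S1--a-->S2 (new), S1--b-->S4 (seen)
  visit S4: S4--a-->S1 (seen), S4--b-->S1 (seen)
  visit S2: S2--a-->S1 (seen), S2--b-->S3 (new)
  visit S3: S3--a-->S3 (seen), S3--b-->S0 (seen)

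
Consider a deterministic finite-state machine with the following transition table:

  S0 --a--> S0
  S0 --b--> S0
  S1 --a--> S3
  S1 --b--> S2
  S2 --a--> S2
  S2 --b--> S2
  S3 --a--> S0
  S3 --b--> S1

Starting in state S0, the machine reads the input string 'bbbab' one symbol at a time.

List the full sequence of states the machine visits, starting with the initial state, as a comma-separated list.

Answer: S0, S0, S0, S0, S0, S0

Derivation:
Start: S0
  read 'b': S0 --b--> S0
  read 'b': S0 --b--> S0
  read 'b': S0 --b--> S0
  read 'a': S0 --a--> S0
  read 'b': S0 --b--> S0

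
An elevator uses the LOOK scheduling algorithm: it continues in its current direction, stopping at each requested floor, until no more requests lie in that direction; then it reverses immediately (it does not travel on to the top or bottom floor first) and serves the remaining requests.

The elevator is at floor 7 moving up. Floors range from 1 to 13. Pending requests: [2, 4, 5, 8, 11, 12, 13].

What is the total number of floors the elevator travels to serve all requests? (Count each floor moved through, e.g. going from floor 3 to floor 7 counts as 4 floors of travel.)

Start at floor 7 moving up, LOOK stop order: [8, 11, 12, 13, 5, 4, 2]
  7 → 8: |8-7| = 1, total = 1
  8 → 11: |11-8| = 3, total = 4
  11 → 12: |12-11| = 1, total = 5
  12 → 13: |13-12| = 1, total = 6
  13 → 5: |5-13| = 8, total = 14
  5 → 4: |4-5| = 1, total = 15
  4 → 2: |2-4| = 2, total = 17

Answer: 17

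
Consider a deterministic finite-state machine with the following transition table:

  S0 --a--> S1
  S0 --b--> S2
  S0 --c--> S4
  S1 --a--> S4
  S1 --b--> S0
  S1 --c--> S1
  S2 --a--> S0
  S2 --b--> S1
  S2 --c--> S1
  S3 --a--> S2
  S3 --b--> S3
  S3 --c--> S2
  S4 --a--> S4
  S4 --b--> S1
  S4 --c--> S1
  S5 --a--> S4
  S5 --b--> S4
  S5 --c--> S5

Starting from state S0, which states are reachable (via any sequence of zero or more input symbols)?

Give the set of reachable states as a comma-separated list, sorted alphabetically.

Answer: S0, S1, S2, S4

Derivation:
BFS from S0:
  visit S0: S0--a-->S1 (new), S0--b-->S2 (new), S0--c-->S4 (new)
  visit S1: S1--a-->S4 (seen), S1--b-->S0 (seen), S1--c-->S1 (seen)
  visit S2: S2--a-->S0 (seen), S2--b-->S1 (seen), S2--c-->S1 (seen)
  visit S4: S4--a-->S4 (seen), S4--b-->S1 (seen), S4--c-->S1 (seen)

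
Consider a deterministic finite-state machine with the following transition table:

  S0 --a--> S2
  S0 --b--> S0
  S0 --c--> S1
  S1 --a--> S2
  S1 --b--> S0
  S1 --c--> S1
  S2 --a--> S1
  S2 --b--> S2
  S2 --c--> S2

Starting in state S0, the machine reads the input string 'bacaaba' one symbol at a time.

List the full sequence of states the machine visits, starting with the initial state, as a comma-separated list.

Answer: S0, S0, S2, S2, S1, S2, S2, S1

Derivation:
Start: S0
  read 'b': S0 --b--> S0
  read 'a': S0 --a--> S2
  read 'c': S2 --c--> S2
  read 'a': S2 --a--> S1
  read 'a': S1 --a--> S2
  read 'b': S2 --b--> S2
  read 'a': S2 --a--> S1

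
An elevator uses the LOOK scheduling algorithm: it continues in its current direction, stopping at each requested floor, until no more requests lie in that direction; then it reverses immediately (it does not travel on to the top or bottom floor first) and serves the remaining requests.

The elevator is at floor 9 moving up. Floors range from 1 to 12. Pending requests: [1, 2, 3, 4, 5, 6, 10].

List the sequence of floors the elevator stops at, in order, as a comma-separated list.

Current: 9, moving UP
Serve above first (ascending): [10]
Then reverse, serve below (descending): [6, 5, 4, 3, 2, 1]

Answer: 10, 6, 5, 4, 3, 2, 1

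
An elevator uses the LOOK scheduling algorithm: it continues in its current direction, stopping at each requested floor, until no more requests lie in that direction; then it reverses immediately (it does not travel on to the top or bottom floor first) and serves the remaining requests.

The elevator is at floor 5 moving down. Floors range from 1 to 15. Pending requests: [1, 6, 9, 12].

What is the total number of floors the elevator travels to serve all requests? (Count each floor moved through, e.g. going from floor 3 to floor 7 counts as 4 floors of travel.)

Start at floor 5 moving down, LOOK stop order: [1, 6, 9, 12]
  5 → 1: |1-5| = 4, total = 4
  1 → 6: |6-1| = 5, total = 9
  6 → 9: |9-6| = 3, total = 12
  9 → 12: |12-9| = 3, total = 15

Answer: 15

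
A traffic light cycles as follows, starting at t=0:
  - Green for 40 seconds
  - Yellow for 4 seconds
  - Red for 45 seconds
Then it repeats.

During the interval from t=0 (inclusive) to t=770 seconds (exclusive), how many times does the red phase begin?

Answer: 9

Derivation:
Cycle = 40+4+45 = 89s
red phase starts at t = k*89 + 44 for k=0,1,2,...
Need k*89+44 < 770 → k < 8.157
k ∈ {0, ..., 8} → 9 starts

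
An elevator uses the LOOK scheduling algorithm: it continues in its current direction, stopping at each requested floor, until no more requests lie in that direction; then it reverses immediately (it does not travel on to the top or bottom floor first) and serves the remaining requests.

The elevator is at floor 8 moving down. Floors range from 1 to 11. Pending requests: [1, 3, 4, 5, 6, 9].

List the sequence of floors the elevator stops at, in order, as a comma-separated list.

Current: 8, moving DOWN
Serve below first (descending): [6, 5, 4, 3, 1]
Then reverse, serve above (ascending): [9]

Answer: 6, 5, 4, 3, 1, 9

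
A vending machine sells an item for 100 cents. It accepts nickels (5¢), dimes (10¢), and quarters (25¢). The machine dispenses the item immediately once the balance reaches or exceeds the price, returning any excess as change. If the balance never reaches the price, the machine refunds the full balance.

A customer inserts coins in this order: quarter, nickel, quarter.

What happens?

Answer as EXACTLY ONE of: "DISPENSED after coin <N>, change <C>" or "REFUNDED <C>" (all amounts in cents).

Price: 100¢
Coin 1 (quarter, 25¢): balance = 25¢
Coin 2 (nickel, 5¢): balance = 30¢
Coin 3 (quarter, 25¢): balance = 55¢
All coins inserted, balance 55¢ < price 100¢ → REFUND 55¢

Answer: REFUNDED 55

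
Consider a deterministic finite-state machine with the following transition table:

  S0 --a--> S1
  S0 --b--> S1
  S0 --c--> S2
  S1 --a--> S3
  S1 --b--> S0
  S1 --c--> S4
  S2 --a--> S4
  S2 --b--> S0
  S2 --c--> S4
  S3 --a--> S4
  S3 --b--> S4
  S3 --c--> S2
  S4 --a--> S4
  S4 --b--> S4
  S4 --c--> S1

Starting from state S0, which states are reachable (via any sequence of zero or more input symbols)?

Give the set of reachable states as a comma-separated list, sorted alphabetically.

BFS from S0:
  visit S0: S0--a-->S1 (new), S0--b-->S1 (seen), S0--c-->S2 (new)
  visit S1: S1--a-->S3 (new), S1--b-->S0 (seen), S1--c-->S4 (new)
  visit S2: S2--a-->S4 (seen), S2--b-->S0 (seen), S2--c-->S4 (seen)
  visit S3: S3--a-->S4 (seen), S3--b-->S4 (seen), S3--c-->S2 (seen)
  visit S4: S4--a-->S4 (seen), S4--b-->S4 (seen), S4--c-->S1 (seen)

Answer: S0, S1, S2, S3, S4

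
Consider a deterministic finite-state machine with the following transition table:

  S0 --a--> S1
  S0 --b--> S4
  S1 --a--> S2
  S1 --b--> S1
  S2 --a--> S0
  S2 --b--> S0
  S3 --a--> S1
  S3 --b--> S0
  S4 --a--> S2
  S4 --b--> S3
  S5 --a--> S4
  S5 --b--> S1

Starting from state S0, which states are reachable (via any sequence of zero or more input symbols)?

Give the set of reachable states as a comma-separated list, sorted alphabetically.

Answer: S0, S1, S2, S3, S4

Derivation:
BFS from S0:
  visit S0: S0--a-->S1 (new), S0--b-->S4 (new)
  visit S1: S1--a-->S2 (new), S1--b-->S1 (seen)
  visit S4: S4--a-->S2 (seen), S4--b-->S3 (new)
  visit S2: S2--a-->S0 (seen), S2--b-->S0 (seen)
  visit S3: S3--a-->S1 (seen), S3--b-->S0 (seen)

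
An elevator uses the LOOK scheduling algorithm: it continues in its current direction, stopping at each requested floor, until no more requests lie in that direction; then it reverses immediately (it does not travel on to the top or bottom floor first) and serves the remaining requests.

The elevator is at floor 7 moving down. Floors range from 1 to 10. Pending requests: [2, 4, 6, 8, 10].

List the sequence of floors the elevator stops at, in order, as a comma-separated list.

Current: 7, moving DOWN
Serve below first (descending): [6, 4, 2]
Then reverse, serve above (ascending): [8, 10]

Answer: 6, 4, 2, 8, 10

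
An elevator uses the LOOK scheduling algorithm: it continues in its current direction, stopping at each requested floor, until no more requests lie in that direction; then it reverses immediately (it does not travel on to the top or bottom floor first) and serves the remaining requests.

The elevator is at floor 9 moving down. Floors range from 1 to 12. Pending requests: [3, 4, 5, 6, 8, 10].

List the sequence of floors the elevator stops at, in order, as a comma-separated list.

Current: 9, moving DOWN
Serve below first (descending): [8, 6, 5, 4, 3]
Then reverse, serve above (ascending): [10]

Answer: 8, 6, 5, 4, 3, 10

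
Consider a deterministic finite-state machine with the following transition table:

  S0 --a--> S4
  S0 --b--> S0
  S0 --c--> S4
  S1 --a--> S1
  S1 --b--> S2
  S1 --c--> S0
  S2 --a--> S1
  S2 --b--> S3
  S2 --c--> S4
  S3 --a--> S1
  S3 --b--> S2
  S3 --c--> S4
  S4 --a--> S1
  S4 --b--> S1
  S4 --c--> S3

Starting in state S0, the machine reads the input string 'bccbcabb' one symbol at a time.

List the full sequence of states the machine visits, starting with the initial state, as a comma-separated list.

Start: S0
  read 'b': S0 --b--> S0
  read 'c': S0 --c--> S4
  read 'c': S4 --c--> S3
  read 'b': S3 --b--> S2
  read 'c': S2 --c--> S4
  read 'a': S4 --a--> S1
  read 'b': S1 --b--> S2
  read 'b': S2 --b--> S3

Answer: S0, S0, S4, S3, S2, S4, S1, S2, S3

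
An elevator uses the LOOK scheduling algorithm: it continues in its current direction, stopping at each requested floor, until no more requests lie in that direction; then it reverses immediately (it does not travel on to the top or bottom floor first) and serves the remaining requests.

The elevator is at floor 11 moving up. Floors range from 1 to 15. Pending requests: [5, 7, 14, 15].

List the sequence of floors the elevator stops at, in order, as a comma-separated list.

Answer: 14, 15, 7, 5

Derivation:
Current: 11, moving UP
Serve above first (ascending): [14, 15]
Then reverse, serve below (descending): [7, 5]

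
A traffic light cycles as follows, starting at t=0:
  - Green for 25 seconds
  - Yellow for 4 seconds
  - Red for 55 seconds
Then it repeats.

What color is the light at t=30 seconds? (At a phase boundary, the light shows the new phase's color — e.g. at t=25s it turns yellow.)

Cycle length = 25 + 4 + 55 = 84s
t = 30, phase_t = 30 mod 84 = 30
30 >= 29 → RED

Answer: red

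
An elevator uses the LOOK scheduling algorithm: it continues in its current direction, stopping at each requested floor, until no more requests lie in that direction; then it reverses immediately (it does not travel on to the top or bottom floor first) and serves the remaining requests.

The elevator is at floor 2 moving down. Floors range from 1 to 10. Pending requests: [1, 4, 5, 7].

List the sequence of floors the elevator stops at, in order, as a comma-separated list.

Answer: 1, 4, 5, 7

Derivation:
Current: 2, moving DOWN
Serve below first (descending): [1]
Then reverse, serve above (ascending): [4, 5, 7]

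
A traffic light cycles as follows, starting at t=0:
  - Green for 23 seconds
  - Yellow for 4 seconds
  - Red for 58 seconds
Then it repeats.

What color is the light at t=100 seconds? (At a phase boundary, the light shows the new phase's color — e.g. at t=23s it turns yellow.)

Answer: green

Derivation:
Cycle length = 23 + 4 + 58 = 85s
t = 100, phase_t = 100 mod 85 = 15
15 < 23 (green end) → GREEN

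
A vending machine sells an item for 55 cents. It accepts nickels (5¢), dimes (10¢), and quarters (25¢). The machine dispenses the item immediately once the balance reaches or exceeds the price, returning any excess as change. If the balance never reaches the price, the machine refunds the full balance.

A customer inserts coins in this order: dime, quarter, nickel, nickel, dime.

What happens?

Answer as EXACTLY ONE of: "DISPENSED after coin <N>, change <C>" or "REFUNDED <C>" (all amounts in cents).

Answer: DISPENSED after coin 5, change 0

Derivation:
Price: 55¢
Coin 1 (dime, 10¢): balance = 10¢
Coin 2 (quarter, 25¢): balance = 35¢
Coin 3 (nickel, 5¢): balance = 40¢
Coin 4 (nickel, 5¢): balance = 45¢
Coin 5 (dime, 10¢): balance = 55¢
  → balance >= price → DISPENSE, change = 55 - 55 = 0¢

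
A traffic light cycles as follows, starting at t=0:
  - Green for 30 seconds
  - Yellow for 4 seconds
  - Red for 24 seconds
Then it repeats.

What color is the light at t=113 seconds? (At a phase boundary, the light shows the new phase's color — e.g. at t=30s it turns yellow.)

Answer: red

Derivation:
Cycle length = 30 + 4 + 24 = 58s
t = 113, phase_t = 113 mod 58 = 55
55 >= 34 → RED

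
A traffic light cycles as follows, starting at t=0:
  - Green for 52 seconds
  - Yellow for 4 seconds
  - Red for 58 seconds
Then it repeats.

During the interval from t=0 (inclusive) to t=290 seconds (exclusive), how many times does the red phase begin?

Cycle = 52+4+58 = 114s
red phase starts at t = k*114 + 56 for k=0,1,2,...
Need k*114+56 < 290 → k < 2.053
k ∈ {0, ..., 2} → 3 starts

Answer: 3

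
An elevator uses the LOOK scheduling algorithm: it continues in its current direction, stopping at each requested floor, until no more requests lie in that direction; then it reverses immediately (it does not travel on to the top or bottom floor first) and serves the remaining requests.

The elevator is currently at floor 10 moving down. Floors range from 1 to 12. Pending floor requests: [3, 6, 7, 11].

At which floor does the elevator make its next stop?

Answer: 7

Derivation:
Current floor: 10, direction: down
Requests above: [11]
Requests below: [3, 6, 7]
Moving down and requests lie below → nearest below is max([3, 6, 7]) = 7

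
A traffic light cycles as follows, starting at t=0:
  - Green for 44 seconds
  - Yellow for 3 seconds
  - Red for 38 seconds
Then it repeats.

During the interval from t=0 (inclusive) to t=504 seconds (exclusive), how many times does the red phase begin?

Answer: 6

Derivation:
Cycle = 44+3+38 = 85s
red phase starts at t = k*85 + 47 for k=0,1,2,...
Need k*85+47 < 504 → k < 5.376
k ∈ {0, ..., 5} → 6 starts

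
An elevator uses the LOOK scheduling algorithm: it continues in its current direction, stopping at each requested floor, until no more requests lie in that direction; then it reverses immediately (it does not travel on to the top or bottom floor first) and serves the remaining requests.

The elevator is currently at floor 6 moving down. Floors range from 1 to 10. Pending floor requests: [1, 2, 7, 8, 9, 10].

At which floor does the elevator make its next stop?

Answer: 2

Derivation:
Current floor: 6, direction: down
Requests above: [7, 8, 9, 10]
Requests below: [1, 2]
Moving down and requests lie below → nearest below is max([1, 2]) = 2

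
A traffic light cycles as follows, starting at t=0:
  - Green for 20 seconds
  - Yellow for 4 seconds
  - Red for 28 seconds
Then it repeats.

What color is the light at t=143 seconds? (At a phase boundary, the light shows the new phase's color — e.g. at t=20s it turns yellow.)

Answer: red

Derivation:
Cycle length = 20 + 4 + 28 = 52s
t = 143, phase_t = 143 mod 52 = 39
39 >= 24 → RED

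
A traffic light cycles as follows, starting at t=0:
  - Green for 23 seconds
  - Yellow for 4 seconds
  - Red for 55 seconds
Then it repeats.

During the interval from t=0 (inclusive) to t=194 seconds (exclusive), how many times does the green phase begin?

Answer: 3

Derivation:
Cycle = 23+4+55 = 82s
green phase starts at t = k*82 + 0 for k=0,1,2,...
Need k*82+0 < 194 → k < 2.366
k ∈ {0, ..., 2} → 3 starts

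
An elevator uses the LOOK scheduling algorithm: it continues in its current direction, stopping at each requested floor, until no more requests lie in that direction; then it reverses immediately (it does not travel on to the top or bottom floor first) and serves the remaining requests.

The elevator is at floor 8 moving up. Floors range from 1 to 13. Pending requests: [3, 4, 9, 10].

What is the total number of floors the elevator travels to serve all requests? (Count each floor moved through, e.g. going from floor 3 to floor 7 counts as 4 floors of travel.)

Start at floor 8 moving up, LOOK stop order: [9, 10, 4, 3]
  8 → 9: |9-8| = 1, total = 1
  9 → 10: |10-9| = 1, total = 2
  10 → 4: |4-10| = 6, total = 8
  4 → 3: |3-4| = 1, total = 9

Answer: 9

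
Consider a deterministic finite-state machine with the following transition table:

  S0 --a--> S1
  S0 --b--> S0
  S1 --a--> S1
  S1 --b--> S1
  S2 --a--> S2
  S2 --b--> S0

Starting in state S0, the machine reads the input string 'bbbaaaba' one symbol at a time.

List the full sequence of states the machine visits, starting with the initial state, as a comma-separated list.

Start: S0
  read 'b': S0 --b--> S0
  read 'b': S0 --b--> S0
  read 'b': S0 --b--> S0
  read 'a': S0 --a--> S1
  read 'a': S1 --a--> S1
  read 'a': S1 --a--> S1
  read 'b': S1 --b--> S1
  read 'a': S1 --a--> S1

Answer: S0, S0, S0, S0, S1, S1, S1, S1, S1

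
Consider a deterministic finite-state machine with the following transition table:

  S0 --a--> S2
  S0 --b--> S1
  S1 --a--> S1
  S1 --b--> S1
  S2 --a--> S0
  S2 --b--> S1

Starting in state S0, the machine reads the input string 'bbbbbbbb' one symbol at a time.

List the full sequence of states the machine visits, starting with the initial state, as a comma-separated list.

Start: S0
  read 'b': S0 --b--> S1
  read 'b': S1 --b--> S1
  read 'b': S1 --b--> S1
  read 'b': S1 --b--> S1
  read 'b': S1 --b--> S1
  read 'b': S1 --b--> S1
  read 'b': S1 --b--> S1
  read 'b': S1 --b--> S1

Answer: S0, S1, S1, S1, S1, S1, S1, S1, S1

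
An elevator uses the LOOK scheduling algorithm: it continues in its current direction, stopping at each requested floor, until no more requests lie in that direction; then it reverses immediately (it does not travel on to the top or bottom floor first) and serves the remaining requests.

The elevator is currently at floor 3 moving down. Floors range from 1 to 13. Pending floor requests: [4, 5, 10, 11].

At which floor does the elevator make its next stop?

Current floor: 3, direction: down
Requests above: [4, 5, 10, 11]
Requests below: []
Moving down but no requests below → reverse; nearest above is min([4, 5, 10, 11]) = 4

Answer: 4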